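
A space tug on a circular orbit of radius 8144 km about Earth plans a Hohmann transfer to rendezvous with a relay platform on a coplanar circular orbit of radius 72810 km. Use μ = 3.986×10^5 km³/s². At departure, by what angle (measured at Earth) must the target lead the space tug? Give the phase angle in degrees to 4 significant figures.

φ = 105.4°

Semi-major axis of the transfer orbit: a_t = (8144 + 72810)/2 = 40477 km.
Transfer time t = π√(a_t³/μ) = 40522 s.
The target's mean motion on its circular orbit is ω₂ = √(μ/r₂³) = 3.2135×10^-5 rad/s.
Angle swept by the target during transfer: ω₂·t = 1.3022 rad = 74.61°.
Arrival is 180° from departure on the ellipse, so φ = 180° − 74.61° = 105.4°.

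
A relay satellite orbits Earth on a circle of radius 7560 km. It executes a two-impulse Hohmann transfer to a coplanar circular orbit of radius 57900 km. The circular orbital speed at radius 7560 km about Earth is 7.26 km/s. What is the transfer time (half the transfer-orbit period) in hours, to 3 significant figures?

From the circular-orbit relation v² = μ/r at r = 7560 km: μ = v²r = (7.26)² × 7560 = 3.98469×10^5 km³/s².
Semi-major axis of the transfer orbit: a_t = (7560 + 57900)/2 = 32730 km.
Transfer time t = π√(a_t³/μ) = π√((32730)³ / 3.98469×10^5) = 29470 s.
Converting: 29470 s ÷ 3600 s/hour = 8.19 hours.

t = 8.19 hours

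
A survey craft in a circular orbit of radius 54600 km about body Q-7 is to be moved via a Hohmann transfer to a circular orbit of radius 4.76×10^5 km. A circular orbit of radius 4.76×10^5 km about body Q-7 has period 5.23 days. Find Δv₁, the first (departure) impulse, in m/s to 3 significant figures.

Δv₁ = 6630 m/s

From Kepler's third law T² = 4π²r³/μ at r = 4.76×10^5 km, T = 5.23 days = 5.23 × 86400 s = 4.51872×10^5 s: μ = 4π²r³/T² = 2.08521×10^7 km³/s².
Semi-major axis of the transfer orbit: a_t = (54600 + 4.760×10^5)/2 = 2.653×10^5 km.
On the circular orbit at r = 54600 km, v_c = √(μ/r) = 19.5424 km/s.
Vis-viva on the transfer ellipse at r = 54600 km gives v_t = √[μ(2/r − 1/a_t)] = 26.1766 km/s.
Δv₁ = |v_t − v_c| = |26.1766 − 19.5424| = 6.634 km/s.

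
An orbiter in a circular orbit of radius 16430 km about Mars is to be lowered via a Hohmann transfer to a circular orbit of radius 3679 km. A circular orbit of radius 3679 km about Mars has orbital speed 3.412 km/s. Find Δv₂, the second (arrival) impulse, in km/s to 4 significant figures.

From the circular-orbit relation v² = μ/r at r = 3679 km: μ = v²r = (3.412)² × 3679 = 42830.0 km³/s².
Semi-major axis of the transfer orbit: a_t = (16430 + 3679)/2 = 10054.5 km.
On the circular orbit at r = 3679 km, v_c = √(μ/r) = 3.4120 km/s.
Vis-viva on the transfer ellipse at r = 3679 km gives v_t = √[μ(2/r − 1/a_t)] = 4.3616 km/s.
Δv₂ = |v_t − v_c| = |4.3616 − 3.4120| = 0.9496 km/s.

Δv₂ = 0.9496 km/s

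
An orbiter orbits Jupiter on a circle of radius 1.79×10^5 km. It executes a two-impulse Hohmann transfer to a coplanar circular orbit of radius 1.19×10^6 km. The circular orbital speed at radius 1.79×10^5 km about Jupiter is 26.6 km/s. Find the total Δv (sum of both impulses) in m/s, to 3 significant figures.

Δv = 13500 m/s

From the circular-orbit relation v² = μ/r at r = 1.79×10^5 km: μ = v²r = (26.6)² × 1.79×10^5 = 1.26653×10^8 km³/s².
Transfer-ellipse semi-major axis a_t = (r₁ + r₂)/2 = (1.790×10^5 + 1.190×10^6)/2 = 6.845×10^5 km.
Circular speed at r₁: v₁ = √(μ/r₁) = √(1.26653×10^8/1.790×10^5) = 26.600 km/s.
On the transfer ellipse at r₁, vis-viva gives v_p = √[μ(2/r₁ − 1/a_t)] = 35.073 km/s.
First burn Δv₁ = |v_p − v₁| = 8.473 km/s.
Circular speed at r₂: v₂ = √(μ/r₂) = 10.317 km/s.
Transfer-orbit speed at r₂: v_a = √[μ(2/r₂ − 1/a_t)] = 5.2756 km/s.
Second burn Δv₂ = |v₂ − v_a| = 5.041 km/s.
Total Δv = Δv₁ + Δv₂ = 13.51 km/s.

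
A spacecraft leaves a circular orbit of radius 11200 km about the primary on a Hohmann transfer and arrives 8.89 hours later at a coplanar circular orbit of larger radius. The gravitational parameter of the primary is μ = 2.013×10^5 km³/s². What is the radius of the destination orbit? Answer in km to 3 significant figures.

Transfer time t = 8.89 hours = 32004 s, and t = π√(a_t³/μ).
So a_t = (μ t²/π²)^(1/3) = (2.013×10^5 × (32004)² / π²)^(1/3) = 27541 km.
Since a_t = (r₁ + r₂)/2, r₂ = 2a_t − r₁ = 2×27541 − 11200 = 43882 km.

r₂ = 43900 km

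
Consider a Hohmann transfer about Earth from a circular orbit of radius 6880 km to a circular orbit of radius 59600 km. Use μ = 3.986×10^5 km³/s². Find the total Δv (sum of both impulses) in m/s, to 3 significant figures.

Δv = 3990 m/s

Transfer-ellipse semi-major axis a_t = (r₁ + r₂)/2 = (6880 + 59600)/2 = 33240 km.
Circular speed at r₁: v₁ = √(μ/r₁) = √(3.986×10^5/6880) = 7.61157 km/s.
Transfer-orbit speed at r₁ (v² = μ(2/r − 1/a)): v_p = √[μ(2/r₁ − 1/a_t)] = 10.1922 km/s.
First burn Δv₁ = |v_p − v₁| = 2.5806 km/s.
Circular speed at r₂: v₂ = √(μ/r₂) = 2.5861 km/s.
Transfer-orbit speed at r₂: v_a = √[μ(2/r₂ − 1/a_t)] = 1.1765 km/s.
Second burn Δv₂ = |v₂ − v_a| = 1.4096 km/s.
Total Δv = Δv₁ + Δv₂ = 3.990 km/s.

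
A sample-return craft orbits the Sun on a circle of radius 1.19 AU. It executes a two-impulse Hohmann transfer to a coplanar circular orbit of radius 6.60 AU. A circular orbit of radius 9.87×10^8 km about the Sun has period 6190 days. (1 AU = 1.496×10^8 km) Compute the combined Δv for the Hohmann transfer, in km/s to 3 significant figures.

From Kepler's third law T² = 4π²r³/μ at r = 9.87×10^8 km, T = 6190 days = 6190 × 86400 s = 5.34816×10^8 s: μ = 4π²r³/T² = 1.32710×10^11 km³/s².
In km: r₁ = 1.19 × 1.496×10^8 = 1.78024×10^8 km; r₂ = 6.60 × 1.496×10^8 = 9.8736×10^8 km.
Semi-major axis of the transfer orbit: a_t = (1.78024×10^8 + 9.8736×10^8)/2 = 5.82692×10^8 km.
Circular speed at r₁: v₁ = √(μ/r₁) = √(1.32710×10^11/1.78024×10^8) = 27.303 km/s.
Transfer-orbit speed at r₁ (vis-viva equation): v_p = √[μ(2/r₁ − 1/a_t)] = 35.541 km/s.
First burn Δv₁ = |v_p − v₁| = 8.238 km/s.
Circular speed at r₂: v₂ = √(μ/r₂) = 11.593 km/s.
Transfer-orbit speed at r₂: v_a = √[μ(2/r₂ − 1/a_t)] = 6.4082 km/s.
Second burn Δv₂ = |v₂ − v_a| = 5.185 km/s.
Total Δv = Δv₁ + Δv₂ = 13.42 km/s.

Δv = 13.4 km/s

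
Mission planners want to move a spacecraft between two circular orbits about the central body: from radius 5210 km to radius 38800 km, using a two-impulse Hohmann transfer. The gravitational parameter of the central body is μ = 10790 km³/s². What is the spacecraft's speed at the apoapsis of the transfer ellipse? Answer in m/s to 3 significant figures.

v = 257 m/s

The Hohmann ellipse has a_t = (r₁ + r₂)/2 = 22005 km.
At apoapsis, r = 38800 km.
Vis-viva: v = √[μ(2/r − 1/a_t)] = √[10790 × (2/38800 − 1/22005)] = 0.2566 km/s.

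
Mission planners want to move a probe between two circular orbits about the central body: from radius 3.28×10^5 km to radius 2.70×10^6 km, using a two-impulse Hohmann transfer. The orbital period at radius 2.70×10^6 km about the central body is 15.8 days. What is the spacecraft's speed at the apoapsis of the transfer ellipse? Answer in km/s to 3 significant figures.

v = 5.78 km/s

From Kepler's third law T² = 4π²r³/μ at r = 2.70×10^6 km, T = 15.8 days = 15.8 × 86400 s = 1.36512×10^6 s: μ = 4π²r³/T² = 4.16974×10^8 km³/s².
The Hohmann ellipse has a_t = (r₁ + r₂)/2 = 1.514×10^6 km.
The apoapsis of the transfer ellipse is at r = 2.700×10^6 km.
From the vis-viva equation, v = √[μ(2/r − 1/a_t)] = 5.784 km/s.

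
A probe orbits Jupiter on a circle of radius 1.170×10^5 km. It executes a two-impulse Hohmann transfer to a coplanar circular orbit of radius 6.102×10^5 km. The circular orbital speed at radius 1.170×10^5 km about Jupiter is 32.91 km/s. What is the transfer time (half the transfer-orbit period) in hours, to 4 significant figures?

t = 17.00 hours

From the circular-orbit relation v² = μ/r at r = 1.170×10^5 km: μ = v²r = (32.91)² × 1.170×10^5 = 1.26719×10^8 km³/s².
Transfer-ellipse semi-major axis a_t = (r₁ + r₂)/2 = (1.170×10^5 + 6.102×10^5)/2 = 3.636×10^5 km.
By Kepler's third law the transfer-orbit period is T = 2π√(a_t³/μ), so t = T/2 = 61190 s.
Converting: 61190 s ÷ 3600 s/hour = 17.00 hours.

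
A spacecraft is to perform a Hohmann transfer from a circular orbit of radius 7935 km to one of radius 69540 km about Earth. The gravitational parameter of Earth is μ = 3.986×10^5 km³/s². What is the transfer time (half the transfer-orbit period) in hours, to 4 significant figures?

The Hohmann ellipse has a_t = (r₁ + r₂)/2 = 38737.5 km.
Transfer time t = π√(a_t³/μ) = π√((38737.5)³ / 3.986×10^5) = 37940 s.
Converting: 37940 s ÷ 3600 s/hour = 10.54 hours.

t = 10.54 hours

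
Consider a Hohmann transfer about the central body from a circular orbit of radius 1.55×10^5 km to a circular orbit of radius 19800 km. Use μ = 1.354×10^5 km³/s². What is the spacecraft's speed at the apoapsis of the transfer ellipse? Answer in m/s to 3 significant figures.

v = 445 m/s

Semi-major axis of the transfer orbit: a_t = (1.550×10^5 + 19800)/2 = 87400 km.
At apoapsis, r = 1.550×10^5 km.
Vis-viva: v = √[μ(2/r − 1/a_t)] = √[1.354×10^5 × (2/1.550×10^5 − 1/87400)] = 0.4449 km/s.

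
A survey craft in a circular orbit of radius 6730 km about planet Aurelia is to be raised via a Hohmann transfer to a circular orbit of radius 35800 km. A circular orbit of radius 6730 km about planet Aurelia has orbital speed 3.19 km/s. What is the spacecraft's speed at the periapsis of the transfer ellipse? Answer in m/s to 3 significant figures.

From the circular-orbit relation v² = μ/r at r = 6730 km: μ = v²r = (3.19)² × 6730 = 68485.2 km³/s².
Semi-major axis of the transfer orbit: a_t = (6730 + 35800)/2 = 21265 km.
At periapsis, r = 6730 km.
From the vis-viva equation, v = √[μ(2/r − 1/a_t)] = 4.139 km/s.

v = 4140 m/s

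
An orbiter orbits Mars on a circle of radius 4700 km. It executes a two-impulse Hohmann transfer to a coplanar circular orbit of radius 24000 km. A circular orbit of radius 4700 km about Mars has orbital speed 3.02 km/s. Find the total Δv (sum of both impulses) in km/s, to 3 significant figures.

From the circular-orbit relation v² = μ/r at r = 4700 km: μ = v²r = (3.02)² × 4700 = 42865.9 km³/s².
Transfer-ellipse semi-major axis a_t = (r₁ + r₂)/2 = (4700 + 24000)/2 = 14350 km.
At r₁ the circular-orbit speed is v₁ = √(μ/r₁) = 3.0200 km/s.
On the transfer ellipse at r₁, vis-viva gives v_p = √[μ(2/r₁ − 1/a_t)] = 3.9056 km/s.
First burn Δv₁ = |v_p − v₁| = 0.8856 km/s.
Circular speed at r₂: v₂ = √(μ/r₂) = 1.3364 km/s.
Transfer-orbit speed at r₂: v_a = √[μ(2/r₂ − 1/a_t)] = 0.76484 km/s.
Second burn Δv₂ = |v₂ − v_a| = 0.5716 km/s.
Δv = Δv₁ + Δv₂ = 0.8856 + 0.5716 = 1.457 km/s.

Δv = 1.46 km/s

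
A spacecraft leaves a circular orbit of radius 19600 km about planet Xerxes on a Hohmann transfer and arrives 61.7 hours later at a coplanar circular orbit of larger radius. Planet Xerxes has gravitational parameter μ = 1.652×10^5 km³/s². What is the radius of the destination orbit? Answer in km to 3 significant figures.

r₂ = 1.68×10^5 km

Transfer time t = 61.7 hours = 2.2212×10^5 s, and t = π√(a_t³/μ).
So a_t = (μ t²/π²)^(1/3) = (1.652×10^5 × (2.2212×10^5)² / π²)^(1/3) = 93820 km.
Since a_t = (r₁ + r₂)/2, r₂ = 2a_t − r₁ = 2×93820 − 19600 = 1.6804×10^5 km.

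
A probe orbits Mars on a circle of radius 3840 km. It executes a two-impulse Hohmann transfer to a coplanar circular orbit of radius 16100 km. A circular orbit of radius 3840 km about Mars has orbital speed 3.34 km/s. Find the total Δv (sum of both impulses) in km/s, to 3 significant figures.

From the circular-orbit relation v² = μ/r at r = 3840 km: μ = v²r = (3.34)² × 3840 = 42837.5 km³/s².
Transfer-ellipse semi-major axis a_t = (r₁ + r₂)/2 = (3840 + 16100)/2 = 9970 km.
Circular speed at r₁: v₁ = √(μ/r₁) = √(42837.5/3840) = 3.3400 km/s.
On the transfer ellipse at r₁, vis-viva equation gives v_p = √[μ(2/r₁ − 1/a_t)] = 4.2444 km/s.
First burn Δv₁ = |v_p − v₁| = 0.9044 km/s.
At r₂, v₂ = √(μ/r₂) = 1.6312 km/s.
Transfer-orbit speed at r₂: v_a = √[μ(2/r₂ − 1/a_t)] = 1.0123 km/s.
Second burn Δv₂ = |v₂ − v_a| = 0.6189 km/s.
Δv = Δv₁ + Δv₂ = 0.9044 + 0.6189 = 1.523 km/s.

Δv = 1.52 km/s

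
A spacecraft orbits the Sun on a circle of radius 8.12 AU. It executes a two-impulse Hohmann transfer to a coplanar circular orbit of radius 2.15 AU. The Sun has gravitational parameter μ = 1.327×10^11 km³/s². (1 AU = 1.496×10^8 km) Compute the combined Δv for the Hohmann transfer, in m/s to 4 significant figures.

Δv = 8919 m/s

In km: r₁ = 8.12 × 1.496×10^8 = 1.214752×10^9 km; r₂ = 2.15 × 1.496×10^8 = 3.2164×10^8 km.
The Hohmann ellipse has a_t = (r₁ + r₂)/2 = 7.68196×10^8 km.
Circular speed at r₁: v₁ = √(μ/r₁) = √(1.327×10^11/1.214752×10^9) = 10.452 km/s.
On the transfer ellipse at r₁, vis-viva gives v_a = √[μ(2/r₁ − 1/a_t)] = 6.7630 km/s.
First burn Δv₁ = |v_a − v₁| = 3.689 km/s.
Circular speed at r₂: v₂ = √(μ/r₂) = 20.31 km/s.
Transfer-orbit speed at r₂: v_p = √[μ(2/r₂ − 1/a_t)] = 25.54 km/s.
Second burn Δv₂ = |v₂ − v_p| = 5.230 km/s.
Total Δv = Δv₁ + Δv₂ = 8.919 km/s.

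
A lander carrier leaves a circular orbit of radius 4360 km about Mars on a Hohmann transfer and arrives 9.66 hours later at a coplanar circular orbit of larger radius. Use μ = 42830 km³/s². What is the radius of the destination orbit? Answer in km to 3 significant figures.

Transfer time t = 9.66 hours = 34776 s, and t = π√(a_t³/μ).
So a_t = (μ t²/π²)^(1/3) = (42830 × (34776)² / π²)^(1/3) = 17378 km.
Since a_t = (r₁ + r₂)/2, r₂ = 2a_t − r₁ = 2×17378 − 4360 = 30396 km.

r₂ = 30400 km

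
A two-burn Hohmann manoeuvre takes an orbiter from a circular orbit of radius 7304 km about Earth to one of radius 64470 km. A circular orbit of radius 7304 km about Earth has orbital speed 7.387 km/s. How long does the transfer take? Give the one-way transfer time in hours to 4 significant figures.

t = 9.397 hours

From the circular-orbit relation v² = μ/r at r = 7304 km: μ = v²r = (7.387)² × 7304 = 3.98563×10^5 km³/s².
The Hohmann ellipse has a_t = (r₁ + r₂)/2 = 35887 km.
Transfer time t = π√(a_t³/μ) = π√((35887)³ / 3.98563×10^5) = 33830 s.
Converting: 33830 s ÷ 3600 s/hour = 9.397 hours.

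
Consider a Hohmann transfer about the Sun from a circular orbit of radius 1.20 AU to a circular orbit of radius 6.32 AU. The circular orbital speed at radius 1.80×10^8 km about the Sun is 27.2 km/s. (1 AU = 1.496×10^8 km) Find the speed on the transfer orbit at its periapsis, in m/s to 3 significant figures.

v = 35300 m/s

From the circular-orbit relation v² = μ/r at r = 1.80×10^8 km: μ = v²r = (27.2)² × 1.80×10^8 = 1.33171×10^11 km³/s².
In km: r₁ = 1.20 × 1.496×10^8 = 1.7952×10^8 km; r₂ = 6.32 × 1.496×10^8 = 9.45472×10^8 km.
Semi-major axis of the transfer orbit: a_t = (1.7952×10^8 + 9.45472×10^8)/2 = 5.62496×10^8 km.
At periapsis, r = 1.7952×10^8 km.
From the vis-viva equation, v = √[μ(2/r − 1/a_t)] = 35.31 km/s.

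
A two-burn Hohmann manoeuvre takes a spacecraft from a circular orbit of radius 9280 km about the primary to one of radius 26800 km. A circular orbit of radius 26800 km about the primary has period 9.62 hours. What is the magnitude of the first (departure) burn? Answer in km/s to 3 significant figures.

From Kepler's third law T² = 4π²r³/μ at r = 26800 km, T = 9.62 hours = 9.62 × 3600 s = 34632 s: μ = 4π²r³/T² = 6.33591×10^5 km³/s².
Transfer-ellipse semi-major axis a_t = (r₁ + r₂)/2 = (9280 + 26800)/2 = 18040 km.
On the circular orbit at r = 9280 km, v_c = √(μ/r) = 8.2629 km/s.
Transfer-orbit speed at the same r (vis-viva, a = a_t): v_t = √[μ(2/r − 1/a_t)] = 10.071 km/s.
Δv₁ = |v_t − v_c| = |10.071 − 8.2629| = 1.808 km/s.

Δv₁ = 1.81 km/s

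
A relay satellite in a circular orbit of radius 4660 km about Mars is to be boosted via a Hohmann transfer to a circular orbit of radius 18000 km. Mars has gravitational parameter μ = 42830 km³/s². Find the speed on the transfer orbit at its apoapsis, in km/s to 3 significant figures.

v = 0.989 km/s

Semi-major axis of the transfer orbit: a_t = (4660 + 18000)/2 = 11330 km.
The apoapsis of the transfer ellipse is at r = 18000 km.
Vis-viva: v = √[μ(2/r − 1/a_t)] = √[42830 × (2/18000 − 1/11330)] = 0.9893 km/s.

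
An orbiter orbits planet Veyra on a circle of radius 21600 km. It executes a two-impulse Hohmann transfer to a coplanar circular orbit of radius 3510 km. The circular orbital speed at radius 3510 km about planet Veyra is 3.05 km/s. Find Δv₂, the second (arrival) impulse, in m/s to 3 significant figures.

From the circular-orbit relation v² = μ/r at r = 3510 km: μ = v²r = (3.05)² × 3510 = 32651.8 km³/s².
The Hohmann ellipse has a_t = (r₁ + r₂)/2 = 12555 km.
On the circular orbit at r = 3510 km, v_c = √(μ/r) = 3.0500 km/s.
Vis-viva on the transfer ellipse at r = 3510 km gives v_t = √[μ(2/r − 1/a_t)] = 4.0005 km/s.
Δv₂ = |v_t − v_c| = |4.0005 − 3.0500| = 0.9505 km/s.

Δv₂ = 951 m/s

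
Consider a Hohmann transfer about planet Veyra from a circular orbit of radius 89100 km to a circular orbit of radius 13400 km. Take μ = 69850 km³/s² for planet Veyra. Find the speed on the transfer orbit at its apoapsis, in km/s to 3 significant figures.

The Hohmann ellipse has a_t = (r₁ + r₂)/2 = 51250 km.
The apoapsis of the transfer ellipse is at r = 89100 km.
From the vis-viva equation, v = √[μ(2/r − 1/a_t)] = 0.4527 km/s.

v = 0.453 km/s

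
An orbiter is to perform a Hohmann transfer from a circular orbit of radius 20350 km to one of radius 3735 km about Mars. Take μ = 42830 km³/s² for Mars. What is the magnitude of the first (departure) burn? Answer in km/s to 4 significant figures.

Transfer-ellipse semi-major axis a_t = (r₁ + r₂)/2 = (20350 + 3735)/2 = 12042.5 km.
Circular speed at r = 20350 km: v_c = √(μ/r) = 1.4507 km/s.
Transfer-orbit speed at the same r (vis-viva, a = a_t): v_t = √[μ(2/r − 1/a_t)] = 0.80794 km/s.
Δv₁ = |v_t − v_c| = |0.80794 − 1.4507| = 0.6428 km/s.

Δv₁ = 0.6428 km/s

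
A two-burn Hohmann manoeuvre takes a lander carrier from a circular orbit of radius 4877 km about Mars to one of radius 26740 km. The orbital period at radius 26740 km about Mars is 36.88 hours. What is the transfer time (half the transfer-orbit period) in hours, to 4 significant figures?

From Kepler's third law T² = 4π²r³/μ at r = 26740 km, T = 36.88 hours = 36.88 × 3600 s = 1.32768×10^5 s: μ = 4π²r³/T² = 42821.0 km³/s².
The Hohmann ellipse has a_t = (r₁ + r₂)/2 = 15808.5 km.
Transfer time t = π√(a_t³/μ) = π√((15808.5)³ / 42821.0) = 30176 s.
Converting: 30176 s ÷ 3600 s/hour = 8.382 hours.

t = 8.382 hours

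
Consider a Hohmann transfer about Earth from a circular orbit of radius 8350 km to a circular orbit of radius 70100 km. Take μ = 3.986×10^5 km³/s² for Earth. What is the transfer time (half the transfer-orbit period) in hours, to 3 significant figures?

t = 10.7 hours

The Hohmann ellipse has a_t = (r₁ + r₂)/2 = 39225 km.
Half the transfer-orbit period gives t = π√(a_t³/μ) = 38660 s.
Converting: 38660 s ÷ 3600 s/hour = 10.7 hours.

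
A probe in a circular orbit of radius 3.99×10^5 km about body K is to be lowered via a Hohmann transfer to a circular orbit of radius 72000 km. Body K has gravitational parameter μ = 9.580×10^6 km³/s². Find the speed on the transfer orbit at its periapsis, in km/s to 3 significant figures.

Transfer-ellipse semi-major axis a_t = (r₁ + r₂)/2 = (3.990×10^5 + 72000)/2 = 2.355×10^5 km.
The periapsis of the transfer ellipse is at r = 72000 km.
Vis-viva: v = √[μ(2/r − 1/a_t)] = √[9.580×10^6 × (2/72000 − 1/2.355×10^5)] = 15.01 km/s.

v = 15.0 km/s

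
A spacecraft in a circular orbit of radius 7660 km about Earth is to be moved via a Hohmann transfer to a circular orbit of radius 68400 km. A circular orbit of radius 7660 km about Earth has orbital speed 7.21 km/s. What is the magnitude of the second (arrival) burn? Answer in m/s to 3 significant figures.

From the circular-orbit relation v² = μ/r at r = 7660 km: μ = v²r = (7.21)² × 7660 = 3.98198×10^5 km³/s².
Transfer-ellipse semi-major axis a_t = (r₁ + r₂)/2 = (7660 + 68400)/2 = 38030 km.
On the circular orbit at r = 68400 km, v_c = √(μ/r) = 2.413 km/s.
Transfer-orbit speed at the same r (vis-viva, a = a_t): v_t = √[μ(2/r − 1/a_t)] = 1.083 km/s.
Δv₂ = |v_t − v_c| = |1.083 − 2.413| = 1.330 km/s.

Δv₂ = 1330 m/s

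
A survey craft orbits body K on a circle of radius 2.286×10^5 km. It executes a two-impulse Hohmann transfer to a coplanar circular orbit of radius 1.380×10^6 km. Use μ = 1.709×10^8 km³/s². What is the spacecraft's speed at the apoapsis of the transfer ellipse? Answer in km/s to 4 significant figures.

Transfer-ellipse semi-major axis a_t = (r₁ + r₂)/2 = (2.286×10^5 + 1.380×10^6)/2 = 8.043×10^5 km.
The apoapsis of the transfer ellipse is at r = 1.380×10^6 km.
From the vis-viva equation, v = √[μ(2/r − 1/a_t)] = 5.933 km/s.

v = 5.933 km/s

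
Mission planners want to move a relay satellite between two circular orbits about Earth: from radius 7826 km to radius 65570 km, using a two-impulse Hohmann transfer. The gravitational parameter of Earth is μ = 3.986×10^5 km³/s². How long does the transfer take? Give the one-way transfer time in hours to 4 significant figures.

Transfer-ellipse semi-major axis a_t = (r₁ + r₂)/2 = (7826 + 65570)/2 = 36698 km.
Transfer time t = π√(a_t³/μ) = π√((36698)³ / 3.986×10^5) = 34980 s.
Converting: 34980 s ÷ 3600 s/hour = 9.717 hours.

t = 9.717 hours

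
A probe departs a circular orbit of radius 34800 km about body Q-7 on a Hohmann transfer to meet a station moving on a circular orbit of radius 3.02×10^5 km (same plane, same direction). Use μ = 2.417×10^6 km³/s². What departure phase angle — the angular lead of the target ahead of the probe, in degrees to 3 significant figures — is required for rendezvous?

φ = 105°

Transfer-ellipse semi-major axis a_t = (r₁ + r₂)/2 = (34800 + 3.020×10^5)/2 = 1.684×10^5 km.
The half-period of the transfer ellipse is t = π√(a_t³/μ) = 1.3964×10^5 s.
The target's mean motion on its circular orbit is ω₂ = √(μ/r₂³) = 9.3676×10^-6 rad/s.
Angle swept by the target during transfer: ω₂·t = 1.3081 rad = 74.95°.
Arrival is 180° from departure on the ellipse, so φ = 180° − 74.95° = 105°.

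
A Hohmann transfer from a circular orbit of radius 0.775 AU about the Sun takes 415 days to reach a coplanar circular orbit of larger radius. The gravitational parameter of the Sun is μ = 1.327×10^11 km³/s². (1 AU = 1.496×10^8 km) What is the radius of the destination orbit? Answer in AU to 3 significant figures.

In km: r₁ = 0.775 × 1.496×10^8 = 1.1594×10^8 km.
Transfer time t = 415 days = 3.5856×10^7 s, and t = π√(a_t³/μ).
So a_t = (μ t²/π²)^(1/3) = (1.327×10^11 × (3.5856×10^7)² / π²)^(1/3) = 2.5856×10^8 km.
Since a_t = (r₁ + r₂)/2, r₂ = 2a_t − r₁ = 2×2.5856×10^8 − 1.1594×10^8 = 4.0118×10^8 km.
In AU: r₂ = 4.0118×10^8 / 1.496×10^8 = 2.68 AU.

r₂ = 2.68 AU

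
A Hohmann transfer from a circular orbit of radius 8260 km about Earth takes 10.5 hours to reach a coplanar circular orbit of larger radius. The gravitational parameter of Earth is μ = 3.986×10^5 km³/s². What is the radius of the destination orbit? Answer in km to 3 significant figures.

r₂ = 69000 km

Transfer time t = 10.5 hours = 37800 s, and t = π√(a_t³/μ).
So a_t = (μ t²/π²)^(1/3) = (3.986×10^5 × (37800)² / π²)^(1/3) = 38643 km.
Since a_t = (r₁ + r₂)/2, r₂ = 2a_t − r₁ = 2×38643 − 8260 = 69026 km.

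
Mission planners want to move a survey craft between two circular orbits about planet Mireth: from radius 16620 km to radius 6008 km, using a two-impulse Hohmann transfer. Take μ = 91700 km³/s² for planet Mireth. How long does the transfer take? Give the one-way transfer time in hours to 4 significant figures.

t = 3.468 hours

Transfer-ellipse semi-major axis a_t = (r₁ + r₂)/2 = (16620 + 6008)/2 = 11314 km.
By Kepler's third law the transfer-orbit period is T = 2π√(a_t³/μ), so t = T/2 = 12485 s.
Converting: 12485 s ÷ 3600 s/hour = 3.468 hours.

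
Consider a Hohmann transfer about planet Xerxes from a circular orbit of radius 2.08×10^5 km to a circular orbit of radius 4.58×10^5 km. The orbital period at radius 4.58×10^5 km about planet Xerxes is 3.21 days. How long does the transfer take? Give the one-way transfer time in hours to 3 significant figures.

t = 23.9 hours

From Kepler's third law T² = 4π²r³/μ at r = 4.58×10^5 km, T = 3.21 days = 3.21 × 86400 s = 2.77344×10^5 s: μ = 4π²r³/T² = 4.93081×10^7 km³/s².
The Hohmann ellipse has a_t = (r₁ + r₂)/2 = 3.330×10^5 km.
Half the transfer-orbit period gives t = π√(a_t³/μ) = 85970 s.
Converting: 85970 s ÷ 3600 s/hour = 23.9 hours.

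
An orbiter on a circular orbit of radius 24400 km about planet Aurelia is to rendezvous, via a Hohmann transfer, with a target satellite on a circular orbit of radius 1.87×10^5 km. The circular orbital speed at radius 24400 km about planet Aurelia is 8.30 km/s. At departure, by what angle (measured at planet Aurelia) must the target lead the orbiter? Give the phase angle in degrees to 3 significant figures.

From the circular-orbit relation v² = μ/r at r = 24400 km: μ = v²r = (8.30)² × 24400 = 1.68092×10^6 km³/s².
Semi-major axis of the transfer orbit: a_t = (24400 + 1.870×10^5)/2 = 1.057×10^5 km.
The half-period of the transfer ellipse is t = π√(a_t³/μ) = 83270 s.
The target's mean motion on its circular orbit is ω₂ = √(μ/r₂³) = 1.603×10^-5 rad/s.
Angle swept by the target during transfer: ω₂·t = 1.335 rad = 76.49°.
Arrival is 180° from departure on the ellipse, so φ = 180° − 76.49° = 104°.

φ = 104°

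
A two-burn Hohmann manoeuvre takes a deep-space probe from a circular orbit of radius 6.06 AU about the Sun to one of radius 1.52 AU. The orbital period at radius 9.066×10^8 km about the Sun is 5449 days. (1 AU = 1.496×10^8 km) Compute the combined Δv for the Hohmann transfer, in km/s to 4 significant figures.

From Kepler's third law T² = 4π²r³/μ at r = 9.066×10^8 km, T = 5449 days = 5449 × 86400 s = 4.707936×10^8 s: μ = 4π²r³/T² = 1.32723×10^11 km³/s².
In km: r₁ = 6.06 × 1.496×10^8 = 9.06576×10^8 km; r₂ = 1.52 × 1.496×10^8 = 2.27392×10^8 km.
Transfer-ellipse semi-major axis a_t = (r₁ + r₂)/2 = (9.06576×10^8 + 2.27392×10^8)/2 = 5.66984×10^8 km.
At r₁ the circular-orbit speed is v₁ = √(μ/r₁) = 12.10 km/s.
On the transfer ellipse at r₁, vis-viva equation gives v_a = √[μ(2/r₁ − 1/a_t)] = 7.663 km/s.
First burn Δv₁ = |v_a − v₁| = 4.437 km/s.
Circular speed at r₂: v₂ = √(μ/r₂) = 24.16 km/s.
Transfer-orbit speed at r₂: v_p = √[μ(2/r₂ − 1/a_t)] = 30.55 km/s.
Second burn Δv₂ = |v₂ − v_p| = 6.390 km/s.
Δv = Δv₁ + Δv₂ = 4.437 + 6.390 = 10.83 km/s.

Δv = 10.83 km/s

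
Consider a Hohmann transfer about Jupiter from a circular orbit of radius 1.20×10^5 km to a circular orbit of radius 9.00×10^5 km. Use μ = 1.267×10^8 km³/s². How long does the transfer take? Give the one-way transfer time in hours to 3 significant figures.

Semi-major axis of the transfer orbit: a_t = (1.200×10^5 + 9.000×10^5)/2 = 5.100×10^5 km.
Half the transfer-orbit period gives t = π√(a_t³/μ) = 1.0165×10^5 s.
Converting: 1.0165×10^5 s ÷ 3600 s/hour = 28.2 hours.

t = 28.2 hours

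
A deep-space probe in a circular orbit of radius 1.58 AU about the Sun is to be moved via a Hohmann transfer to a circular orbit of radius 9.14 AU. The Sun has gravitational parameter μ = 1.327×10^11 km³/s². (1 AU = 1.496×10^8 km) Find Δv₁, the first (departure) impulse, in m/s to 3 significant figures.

Δv₁ = 7250 m/s

In km: r₁ = 1.58 × 1.496×10^8 = 2.36368×10^8 km; r₂ = 9.14 × 1.496×10^8 = 1.367344×10^9 km.
Transfer-ellipse semi-major axis a_t = (r₁ + r₂)/2 = (2.36368×10^8 + 1.367344×10^9)/2 = 8.01856×10^8 km.
Circular speed at r = 2.36368×10^8 km: v_c = √(μ/r) = 23.694 km/s.
Transfer-orbit speed at the same r (vis-viva, a = a_t): v_t = √[μ(2/r − 1/a_t)] = 30.941 km/s.
Δv₁ = |v_t − v_c| = |30.941 − 23.694| = 7.247 km/s.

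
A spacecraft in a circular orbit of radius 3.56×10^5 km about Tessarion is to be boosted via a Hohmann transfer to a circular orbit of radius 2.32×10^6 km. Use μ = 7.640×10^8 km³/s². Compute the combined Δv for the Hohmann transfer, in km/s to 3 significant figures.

Δv = 23.5 km/s

Semi-major axis of the transfer orbit: a_t = (3.560×10^5 + 2.320×10^6)/2 = 1.338×10^6 km.
Circular speed at r₁: v₁ = √(μ/r₁) = √(7.640×10^8/3.560×10^5) = 46.326 km/s.
On the transfer ellipse at r₁, vis-viva gives v_p = √[μ(2/r₁ − 1/a_t)] = 61.001 km/s.
First burn Δv₁ = |v_p − v₁| = 14.675 km/s.
Circular speed at r₂: v₂ = √(μ/r₂) = 18.1469 km/s.
Transfer-orbit speed at r₂: v_a = √[μ(2/r₂ − 1/a_t)] = 9.36051 km/s.
Second burn Δv₂ = |v₂ − v_a| = 8.7864 km/s.
Total Δv = Δv₁ + Δv₂ = 23.46 km/s.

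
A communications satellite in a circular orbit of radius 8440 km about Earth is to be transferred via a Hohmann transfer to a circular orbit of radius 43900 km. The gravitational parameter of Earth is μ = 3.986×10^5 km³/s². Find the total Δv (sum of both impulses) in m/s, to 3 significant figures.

The Hohmann ellipse has a_t = (r₁ + r₂)/2 = 26170 km.
At r₁ the circular-orbit speed is v₁ = √(μ/r₁) = 6.872 km/s.
Transfer-orbit speed at r₁ (v² = μ(2/r − 1/a)): v_p = √[μ(2/r₁ − 1/a_t)] = 8.901 km/s.
First burn Δv₁ = |v_p − v₁| = 2.029 km/s.
Circular speed at r₂: v₂ = √(μ/r₂) = 3.013 km/s.
Transfer-orbit speed at r₂: v_a = √[μ(2/r₂ − 1/a_t)] = 1.711 km/s.
Second burn Δv₂ = |v₂ − v_a| = 1.302 km/s.
Total Δv = Δv₁ + Δv₂ = 3.331 km/s.

Δv = 3330 m/s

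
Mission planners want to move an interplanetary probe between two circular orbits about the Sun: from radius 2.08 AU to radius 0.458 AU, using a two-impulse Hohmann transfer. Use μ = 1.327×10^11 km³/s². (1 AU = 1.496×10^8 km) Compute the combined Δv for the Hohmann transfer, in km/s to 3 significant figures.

Δv = 20.6 km/s

In km: r₁ = 2.08 × 1.496×10^8 = 3.11168×10^8 km; r₂ = 0.458 × 1.496×10^8 = 6.85168×10^7 km.
Semi-major axis of the transfer orbit: a_t = (3.11168×10^8 + 6.85168×10^7)/2 = 1.898424×10^8 km.
At r₁ the circular-orbit speed is v₁ = √(μ/r₁) = 20.65085 km/s.
On the transfer ellipse at r₁, v² = μ(2/r − 1/a) gives v_a = √[μ(2/r₁ − 1/a_t)] = 12.40623 km/s.
First burn Δv₁ = |v_a − v₁| = 8.2446 km/s.
At r₂, v₂ = √(μ/r₂) = 44.009 km/s.
Transfer-orbit speed at r₂: v_p = √[μ(2/r₂ − 1/a_t)] = 56.343 km/s.
Second burn Δv₂ = |v₂ − v_p| = 12.334 km/s.
Total Δv = Δv₁ + Δv₂ = 20.58 km/s.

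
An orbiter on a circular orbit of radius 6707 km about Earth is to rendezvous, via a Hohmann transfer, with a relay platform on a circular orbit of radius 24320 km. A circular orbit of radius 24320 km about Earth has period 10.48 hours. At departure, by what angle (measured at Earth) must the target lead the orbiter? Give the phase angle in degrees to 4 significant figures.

From Kepler's third law T² = 4π²r³/μ at r = 24320 km, T = 10.48 hours = 10.48 × 3600 s = 37728 s: μ = 4π²r³/T² = 3.98954×10^5 km³/s².
The Hohmann ellipse has a_t = (r₁ + r₂)/2 = 15513.5 km.
The half-period of the transfer ellipse is t = π√(a_t³/μ) = 9610.66 s.
The target's mean motion on its circular orbit is ω₂ = √(μ/r₂³) = 1.66539×10^-4 rad/s.
Angle swept by the target during transfer: ω₂·t = 1.6005 rad = 91.70°.
Arrival is 180° from departure on the ellipse, so φ = 180° − 91.70° = 88.30°.

φ = 88.30°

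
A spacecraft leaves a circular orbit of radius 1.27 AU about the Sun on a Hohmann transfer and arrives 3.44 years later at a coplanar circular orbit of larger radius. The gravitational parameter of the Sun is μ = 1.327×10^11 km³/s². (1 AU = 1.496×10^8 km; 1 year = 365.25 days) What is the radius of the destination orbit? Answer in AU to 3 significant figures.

In km: r₁ = 1.27 × 1.496×10^8 = 1.89992×10^8 km.
Transfer time t = 3.44 years × 365.25 × 86400 s = 1.08558144×10^8 s, and t = π√(a_t³/μ).
So a_t = (μ t²/π²)^(1/3) = (1.327×10^11 × (1.08558144×10^8)² / π²)^(1/3) = 5.4113×10^8 km.
Since a_t = (r₁ + r₂)/2, r₂ = 2a_t − r₁ = 2×5.4113×10^8 − 1.89992×10^8 = 8.92268×10^8 km.
In AU: r₂ = 8.92268×10^8 / 1.496×10^8 = 5.96 AU.

r₂ = 5.96 AU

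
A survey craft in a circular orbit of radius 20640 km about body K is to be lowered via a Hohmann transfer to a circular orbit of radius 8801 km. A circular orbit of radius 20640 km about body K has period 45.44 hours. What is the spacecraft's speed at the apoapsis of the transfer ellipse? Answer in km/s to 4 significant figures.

v = 0.6130 km/s

From Kepler's third law T² = 4π²r³/μ at r = 20640 km, T = 45.44 hours = 45.44 × 3600 s = 1.63584×10^5 s: μ = 4π²r³/T² = 12972.0 km³/s².
The Hohmann ellipse has a_t = (r₁ + r₂)/2 = 14720.5 km.
At apoapsis, r = 20640 km.
From the vis-viva equation, v = √[μ(2/r − 1/a_t)] = 0.6130 km/s.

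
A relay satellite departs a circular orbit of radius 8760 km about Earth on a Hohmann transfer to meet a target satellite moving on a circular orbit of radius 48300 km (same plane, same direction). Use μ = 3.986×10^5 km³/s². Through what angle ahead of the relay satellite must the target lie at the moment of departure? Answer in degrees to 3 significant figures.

φ = 98.3°

The Hohmann ellipse has a_t = (r₁ + r₂)/2 = 28530 km.
Transfer time t = π√(a_t³/μ) = 23979 s.
The target's mean motion on its circular orbit is ω₂ = √(μ/r₂³) = 5.9477×10^-5 rad/s.
Angle swept by the target during transfer: ω₂·t = 1.4262 rad = 81.72°.
Arrival is 180° from departure on the ellipse, so φ = 180° − 81.72° = 98.3°.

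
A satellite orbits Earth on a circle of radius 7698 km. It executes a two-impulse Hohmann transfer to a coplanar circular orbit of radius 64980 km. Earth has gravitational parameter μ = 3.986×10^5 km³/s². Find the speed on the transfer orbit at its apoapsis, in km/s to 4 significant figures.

The Hohmann ellipse has a_t = (r₁ + r₂)/2 = 36339 km.
At apoapsis, r = 64980 km.
From the vis-viva equation, v = √[μ(2/r − 1/a_t)] = 1.140 km/s.

v = 1.140 km/s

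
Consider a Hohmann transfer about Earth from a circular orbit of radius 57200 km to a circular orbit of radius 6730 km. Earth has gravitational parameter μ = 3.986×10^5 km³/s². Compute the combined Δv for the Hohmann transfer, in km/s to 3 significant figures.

The Hohmann ellipse has a_t = (r₁ + r₂)/2 = 31965 km.
At r₁ the circular-orbit speed is v₁ = √(μ/r₁) = 2.63980 km/s.
On the transfer ellipse at r₁, v² = μ(2/r − 1/a) gives v_a = √[μ(2/r₁ − 1/a_t)] = 1.21127 km/s.
First burn Δv₁ = |v_a − v₁| = 1.42853 km/s.
At r₂, v₂ = √(μ/r₂) = 7.695930 km/s.
Transfer-orbit speed at r₂: v_p = √[μ(2/r₂ − 1/a_t)] = 10.29489 km/s.
Second burn Δv₂ = |v₂ − v_p| = 2.59896 km/s.
Total Δv = Δv₁ + Δv₂ = 4.027 km/s.

Δv = 4.03 km/s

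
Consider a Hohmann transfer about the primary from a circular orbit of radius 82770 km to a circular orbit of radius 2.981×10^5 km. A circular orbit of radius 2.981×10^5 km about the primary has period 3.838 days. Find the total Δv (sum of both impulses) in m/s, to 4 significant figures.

Δv = 4617 m/s

From Kepler's third law T² = 4π²r³/μ at r = 2.981×10^5 km, T = 3.838 days = 3.838 × 86400 s = 3.316032×10^5 s: μ = 4π²r³/T² = 9.51061×10^6 km³/s².
The Hohmann ellipse has a_t = (r₁ + r₂)/2 = 1.90435×10^5 km.
Circular speed at r₁: v₁ = √(μ/r₁) = √(9.51061×10^6/82770) = 10.719 km/s.
On the transfer ellipse at r₁, vis-viva equation gives v_p = √[μ(2/r₁ − 1/a_t)] = 13.411 km/s.
First burn Δv₁ = |v_p − v₁| = 2.692 km/s.
Circular speed at r₂: v₂ = √(μ/r₂) = 5.6484 km/s.
Transfer-orbit speed at r₂: v_a = √[μ(2/r₂ − 1/a_t)] = 3.7238 km/s.
Second burn Δv₂ = |v₂ − v_a| = 1.925 km/s.
Total Δv = Δv₁ + Δv₂ = 4.617 km/s.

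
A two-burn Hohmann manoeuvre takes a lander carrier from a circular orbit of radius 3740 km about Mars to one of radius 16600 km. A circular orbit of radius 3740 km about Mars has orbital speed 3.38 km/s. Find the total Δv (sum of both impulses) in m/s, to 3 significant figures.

From the circular-orbit relation v² = μ/r at r = 3740 km: μ = v²r = (3.38)² × 3740 = 42727.3 km³/s².
The Hohmann ellipse has a_t = (r₁ + r₂)/2 = 10170 km.
Circular speed at r₁: v₁ = √(μ/r₁) = √(42727.3/3740) = 3.3800 km/s.
On the transfer ellipse at r₁, vis-viva equation gives v_p = √[μ(2/r₁ − 1/a_t)] = 4.3183 km/s.
First burn Δv₁ = |v_p − v₁| = 0.9383 km/s.
At r₂, v₂ = √(μ/r₂) = 1.6043 km/s.
Transfer-orbit speed at r₂: v_a = √[μ(2/r₂ − 1/a_t)] = 0.97291 km/s.
Second burn Δv₂ = |v₂ − v_a| = 0.6314 km/s.
Total Δv = Δv₁ + Δv₂ = 1.570 km/s.

Δv = 1570 m/s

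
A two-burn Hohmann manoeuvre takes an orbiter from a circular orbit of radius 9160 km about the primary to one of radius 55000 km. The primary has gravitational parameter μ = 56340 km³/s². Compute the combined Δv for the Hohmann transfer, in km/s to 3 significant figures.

Transfer-ellipse semi-major axis a_t = (r₁ + r₂)/2 = (9160 + 55000)/2 = 32080 km.
Circular speed at r₁: v₁ = √(μ/r₁) = √(56340/9160) = 2.48005 km/s.
Transfer-orbit speed at r₁ (vis-viva): v_p = √[μ(2/r₁ − 1/a_t)] = 3.24732 km/s.
First burn Δv₁ = |v_p − v₁| = 0.7673 km/s.
Circular speed at r₂: v₂ = √(μ/r₂) = 1.0121 km/s.
Transfer-orbit speed at r₂: v_a = √[μ(2/r₂ − 1/a_t)] = 0.54083 km/s.
Second burn Δv₂ = |v₂ − v_a| = 0.4713 km/s.
Δv = Δv₁ + Δv₂ = 0.7673 + 0.4713 = 1.239 km/s.

Δv = 1.24 km/s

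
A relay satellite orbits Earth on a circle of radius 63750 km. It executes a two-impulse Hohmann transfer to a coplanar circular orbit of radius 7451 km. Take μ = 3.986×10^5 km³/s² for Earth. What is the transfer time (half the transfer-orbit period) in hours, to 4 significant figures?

The Hohmann ellipse has a_t = (r₁ + r₂)/2 = 35600.5 km.
By Kepler's third law the transfer-orbit period is T = 2π√(a_t³/μ), so t = T/2 = 33425 s.
Converting: 33425 s ÷ 3600 s/hour = 9.285 hours.

t = 9.285 hours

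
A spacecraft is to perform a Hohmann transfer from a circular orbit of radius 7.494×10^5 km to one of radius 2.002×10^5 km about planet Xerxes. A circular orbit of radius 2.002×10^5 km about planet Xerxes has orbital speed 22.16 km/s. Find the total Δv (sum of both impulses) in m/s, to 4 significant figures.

From the circular-orbit relation v² = μ/r at r = 2.002×10^5 km: μ = v²r = (22.16)² × 2.002×10^5 = 9.83113×10^7 km³/s².
The Hohmann ellipse has a_t = (r₁ + r₂)/2 = 4.748×10^5 km.
Circular speed at r₁: v₁ = √(μ/r₁) = √(9.83113×10^7/7.494×10^5) = 11.4537 km/s.
On the transfer ellipse at r₁, vis-viva equation gives v_a = √[μ(2/r₁ − 1/a_t)] = 7.43741 km/s.
First burn Δv₁ = |v_a − v₁| = 4.016 km/s.
At r₂, v₂ = √(μ/r₂) = 22.16 km/s.
Transfer-orbit speed at r₂: v_p = √[μ(2/r₂ − 1/a_t)] = 27.84 km/s.
Second burn Δv₂ = |v₂ − v_p| = 5.680 km/s.
Total Δv = Δv₁ + Δv₂ = 9.696 km/s.

Δv = 9696 m/s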